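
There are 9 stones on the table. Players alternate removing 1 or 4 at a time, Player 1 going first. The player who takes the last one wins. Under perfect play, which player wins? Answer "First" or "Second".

Positions where the player to move wins (W) vs loses (L):
i:   0  1  2  3  4  5  6  7  8  9
     L  W  L  W  W  L  W  L  W  W
Position 9 is W, so the first player wins.

First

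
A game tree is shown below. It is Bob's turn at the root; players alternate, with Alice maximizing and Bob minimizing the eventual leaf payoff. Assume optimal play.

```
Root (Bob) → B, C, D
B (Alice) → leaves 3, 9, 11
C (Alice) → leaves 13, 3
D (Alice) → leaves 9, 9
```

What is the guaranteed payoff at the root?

B (Alice): max(3, 9, 11) = 11
C (Alice): max(13, 3) = 13
D (Alice): max(9, 9) = 9
Root (Bob): min(11, 13, 9) = 9

9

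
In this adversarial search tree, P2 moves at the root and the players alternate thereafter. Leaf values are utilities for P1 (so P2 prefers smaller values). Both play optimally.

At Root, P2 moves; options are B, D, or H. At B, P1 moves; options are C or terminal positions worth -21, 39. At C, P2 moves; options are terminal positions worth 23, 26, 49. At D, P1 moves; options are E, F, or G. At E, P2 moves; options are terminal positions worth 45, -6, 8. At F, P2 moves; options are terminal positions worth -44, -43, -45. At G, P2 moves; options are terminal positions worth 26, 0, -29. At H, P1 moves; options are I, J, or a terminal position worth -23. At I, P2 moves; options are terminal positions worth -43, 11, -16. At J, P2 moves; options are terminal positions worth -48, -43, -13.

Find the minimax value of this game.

C (P2): min(23, 26, 49) = 23
B (P1): max(23, -21, 39) = 39
E (P2): min(45, -6, 8) = -6
F (P2): min(-44, -43, -45) = -45
G (P2): min(26, 0, -29) = -29
D (P1): max(-6, -45, -29) = -6
I (P2): min(-43, 11, -16) = -43
J (P2): min(-48, -43, -13) = -48
H (P1): max(-43, -48, -23) = -23
Root (P2): min(39, -6, -23) = -23

-23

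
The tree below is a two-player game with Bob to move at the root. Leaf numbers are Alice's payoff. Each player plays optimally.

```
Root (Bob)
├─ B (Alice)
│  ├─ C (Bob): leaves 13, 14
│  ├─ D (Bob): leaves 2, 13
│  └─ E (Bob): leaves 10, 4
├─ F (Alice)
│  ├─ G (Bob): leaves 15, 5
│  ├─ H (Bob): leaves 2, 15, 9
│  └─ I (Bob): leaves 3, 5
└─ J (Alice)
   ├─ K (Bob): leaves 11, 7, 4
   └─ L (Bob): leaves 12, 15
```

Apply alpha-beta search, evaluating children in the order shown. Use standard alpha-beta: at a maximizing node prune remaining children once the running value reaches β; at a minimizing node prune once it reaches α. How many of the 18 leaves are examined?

13

C [α=-∞,β=+∞]: v=13
D [α=13,β=+∞]: v=2 after child 1 ≤ α → α-cutoff, skip 1
E [α=13,β=+∞]: v=10 after child 1 ≤ α → α-cutoff, skip 1
B [α=-∞,β=+∞]: v=13
G [α=-∞,β=13]: v=5
H [α=5,β=13]: v=2 after child 1 ≤ α → α-cutoff, skip 2
I [α=5,β=13]: v=3 after child 1 ≤ α → α-cutoff, skip 1
F [α=-∞,β=13]: v=5
K [α=-∞,β=5]: v=4
L [α=4,β=5]: v=12
J [α=-∞,β=5]: v=12
Root [α=-∞,β=+∞]: v=5
Leaves evaluated: 13 of 18.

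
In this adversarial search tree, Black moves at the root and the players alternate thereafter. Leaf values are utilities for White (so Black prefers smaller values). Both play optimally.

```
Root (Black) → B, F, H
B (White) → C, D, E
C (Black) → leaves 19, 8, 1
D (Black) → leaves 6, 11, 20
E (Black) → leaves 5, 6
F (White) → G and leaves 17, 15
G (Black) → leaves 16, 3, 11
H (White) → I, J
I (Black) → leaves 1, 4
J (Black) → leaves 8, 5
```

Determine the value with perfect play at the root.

C (Black): min(19, 8, 1) = 1
D (Black): min(6, 11, 20) = 6
E (Black): min(5, 6) = 5
B (White): max(1, 6, 5) = 6
G (Black): min(16, 3, 11) = 3
F (White): max(3, 17, 15) = 17
I (Black): min(1, 4) = 1
J (Black): min(8, 5) = 5
H (White): max(1, 5) = 5
Root (Black): min(6, 17, 5) = 5

5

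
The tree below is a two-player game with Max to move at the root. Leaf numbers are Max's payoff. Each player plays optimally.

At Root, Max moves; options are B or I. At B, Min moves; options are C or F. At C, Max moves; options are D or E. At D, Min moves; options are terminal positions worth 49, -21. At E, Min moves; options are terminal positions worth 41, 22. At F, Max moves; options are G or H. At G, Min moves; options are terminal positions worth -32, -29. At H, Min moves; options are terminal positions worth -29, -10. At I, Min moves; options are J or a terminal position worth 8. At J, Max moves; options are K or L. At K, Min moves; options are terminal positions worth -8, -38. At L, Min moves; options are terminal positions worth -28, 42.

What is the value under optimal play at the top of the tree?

-28

D (Min): min(49, -21) = -21
E (Min): min(41, 22) = 22
C (Max): max(-21, 22) = 22
G (Min): min(-32, -29) = -32
H (Min): min(-29, -10) = -29
F (Max): max(-32, -29) = -29
B (Min): min(22, -29) = -29
K (Min): min(-8, -38) = -38
L (Min): min(-28, 42) = -28
J (Max): max(-38, -28) = -28
I (Min): min(-28, 8) = -28
Root (Max): max(-29, -28) = -28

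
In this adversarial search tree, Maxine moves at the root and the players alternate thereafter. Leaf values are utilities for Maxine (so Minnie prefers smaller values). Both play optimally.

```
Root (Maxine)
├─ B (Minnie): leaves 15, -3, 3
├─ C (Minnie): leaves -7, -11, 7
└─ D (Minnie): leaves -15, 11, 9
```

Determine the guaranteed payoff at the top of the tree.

-3

B (Minnie): min(15, -3, 3) = -3
C (Minnie): min(-7, -11, 7) = -11
D (Minnie): min(-15, 11, 9) = -15
Root (Maxine): max(-3, -11, -15) = -3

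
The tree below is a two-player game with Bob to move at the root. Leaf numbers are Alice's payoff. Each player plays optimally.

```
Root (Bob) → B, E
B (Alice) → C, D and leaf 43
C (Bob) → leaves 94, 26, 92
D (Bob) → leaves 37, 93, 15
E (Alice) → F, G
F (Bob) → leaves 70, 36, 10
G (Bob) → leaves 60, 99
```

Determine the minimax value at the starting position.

C (Bob): min(94, 26, 92) = 26
D (Bob): min(37, 93, 15) = 15
B (Alice): max(26, 15, 43) = 43
F (Bob): min(70, 36, 10) = 10
G (Bob): min(60, 99) = 60
E (Alice): max(10, 60) = 60
Root (Bob): min(43, 60) = 43

43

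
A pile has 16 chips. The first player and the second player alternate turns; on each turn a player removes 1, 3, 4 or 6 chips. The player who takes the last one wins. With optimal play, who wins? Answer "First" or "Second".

W/L table (W = player to move can force a win):
i:   0  1  2  3  4  5  6  7  8  9 10 11 12 13 14 15 16
     L  W  L  W  W  W  W  L  W  L  W  W  W  W  L  W  L
Position 16 is L, so the second player wins.

Second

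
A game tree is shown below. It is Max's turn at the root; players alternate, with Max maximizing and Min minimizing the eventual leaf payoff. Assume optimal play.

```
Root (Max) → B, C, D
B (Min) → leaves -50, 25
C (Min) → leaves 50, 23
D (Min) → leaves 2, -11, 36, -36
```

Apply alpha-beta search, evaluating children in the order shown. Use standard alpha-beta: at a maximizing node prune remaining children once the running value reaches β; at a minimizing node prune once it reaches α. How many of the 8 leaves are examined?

B [α=-∞,β=+∞]: v=-50
C [α=-50,β=+∞]: v=23
D [α=23,β=+∞]: v=2 after child 1 ≤ α → α-cutoff, skip 3
Root [α=-∞,β=+∞]: v=23
Leaves evaluated: 5 of 8.

5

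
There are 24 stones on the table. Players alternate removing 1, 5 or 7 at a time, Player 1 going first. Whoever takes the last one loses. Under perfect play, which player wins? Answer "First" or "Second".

Positions where the player to move wins (W) vs loses (L):
i:   0  1  2  3  4  5  6  7  8  9 10 11 12 13 14 15 16 17 18 19 20 21 22 23 24
     W  L  W  L  W  L  W  L  W  L  W  L  W  L  W  L  W  L  W  L  W  L  W  L  W
Position 24 is W, so the first player wins.

First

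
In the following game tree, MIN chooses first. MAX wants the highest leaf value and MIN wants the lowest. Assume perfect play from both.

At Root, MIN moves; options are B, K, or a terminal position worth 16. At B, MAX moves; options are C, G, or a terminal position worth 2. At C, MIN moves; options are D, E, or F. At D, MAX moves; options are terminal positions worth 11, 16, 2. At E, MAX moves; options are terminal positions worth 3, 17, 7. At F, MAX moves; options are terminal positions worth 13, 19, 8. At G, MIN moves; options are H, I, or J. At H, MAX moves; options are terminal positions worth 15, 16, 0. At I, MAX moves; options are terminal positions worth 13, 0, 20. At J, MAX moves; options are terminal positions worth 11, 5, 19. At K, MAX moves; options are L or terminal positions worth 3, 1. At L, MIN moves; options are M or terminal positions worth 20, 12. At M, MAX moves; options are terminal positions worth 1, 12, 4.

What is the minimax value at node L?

M: max(1, 12, 4) = 12
L: min(12, 20, 12) = 12

12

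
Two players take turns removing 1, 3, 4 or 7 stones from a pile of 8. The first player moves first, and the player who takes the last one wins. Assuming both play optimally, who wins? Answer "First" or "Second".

Second

Mark each pile size as W (mover wins) or L (mover loses):
i:   0  1  2  3  4  5  6  7  8
     L  W  L  W  W  W  W  W  L
Position 8 is L, so the second player wins.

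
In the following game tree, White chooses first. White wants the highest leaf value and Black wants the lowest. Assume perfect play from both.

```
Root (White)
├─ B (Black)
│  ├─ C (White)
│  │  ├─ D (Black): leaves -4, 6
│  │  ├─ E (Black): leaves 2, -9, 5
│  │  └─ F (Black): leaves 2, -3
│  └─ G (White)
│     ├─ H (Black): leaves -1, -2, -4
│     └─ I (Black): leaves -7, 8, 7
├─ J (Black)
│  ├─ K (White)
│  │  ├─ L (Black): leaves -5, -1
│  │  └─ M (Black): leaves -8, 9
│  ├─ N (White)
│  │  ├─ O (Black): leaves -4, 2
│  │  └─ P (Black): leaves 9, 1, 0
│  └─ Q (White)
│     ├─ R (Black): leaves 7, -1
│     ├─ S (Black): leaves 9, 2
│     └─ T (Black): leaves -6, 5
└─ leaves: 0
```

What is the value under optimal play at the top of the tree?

D (Black): min(-4, 6) = -4
E (Black): min(2, -9, 5) = -9
F (Black): min(2, -3) = -3
C (White): max(-4, -9, -3) = -3
H (Black): min(-1, -2, -4) = -4
I (Black): min(-7, 8, 7) = -7
G (White): max(-4, -7) = -4
B (Black): min(-3, -4) = -4
L (Black): min(-5, -1) = -5
M (Black): min(-8, 9) = -8
K (White): max(-5, -8) = -5
O (Black): min(-4, 2) = -4
P (Black): min(9, 1, 0) = 0
N (White): max(-4, 0) = 0
R (Black): min(7, -1) = -1
S (Black): min(9, 2) = 2
T (Black): min(-6, 5) = -6
Q (White): max(-1, 2, -6) = 2
J (Black): min(-5, 0, 2) = -5
Root (White): max(-4, -5, 0) = 0

0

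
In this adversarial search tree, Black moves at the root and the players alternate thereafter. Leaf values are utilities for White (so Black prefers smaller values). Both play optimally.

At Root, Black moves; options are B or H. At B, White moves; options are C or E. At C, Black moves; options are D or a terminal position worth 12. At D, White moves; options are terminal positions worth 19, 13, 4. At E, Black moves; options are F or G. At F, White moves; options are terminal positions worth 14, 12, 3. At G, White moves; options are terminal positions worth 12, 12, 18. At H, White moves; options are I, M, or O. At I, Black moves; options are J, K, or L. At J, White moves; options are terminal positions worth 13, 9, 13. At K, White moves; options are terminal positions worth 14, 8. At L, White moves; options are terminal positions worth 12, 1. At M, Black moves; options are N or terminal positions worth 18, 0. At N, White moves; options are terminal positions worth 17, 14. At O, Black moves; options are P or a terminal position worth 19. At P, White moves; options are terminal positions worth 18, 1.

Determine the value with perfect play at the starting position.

D (White): max(19, 13, 4) = 19
C (Black): min(19, 12) = 12
F (White): max(14, 12, 3) = 14
G (White): max(12, 12, 18) = 18
E (Black): min(14, 18) = 14
B (White): max(12, 14) = 14
J (White): max(13, 9, 13) = 13
K (White): max(14, 8) = 14
L (White): max(12, 1) = 12
I (Black): min(13, 14, 12) = 12
N (White): max(17, 14) = 17
M (Black): min(17, 18, 0) = 0
P (White): max(18, 1) = 18
O (Black): min(18, 19) = 18
H (White): max(12, 0, 18) = 18
Root (Black): min(14, 18) = 14

14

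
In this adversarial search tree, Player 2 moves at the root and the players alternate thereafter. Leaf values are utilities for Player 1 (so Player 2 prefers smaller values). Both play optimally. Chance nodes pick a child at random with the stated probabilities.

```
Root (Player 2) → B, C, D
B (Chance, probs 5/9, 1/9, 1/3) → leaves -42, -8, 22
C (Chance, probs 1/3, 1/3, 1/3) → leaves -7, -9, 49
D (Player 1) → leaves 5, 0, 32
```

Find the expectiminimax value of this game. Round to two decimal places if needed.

B (Chance): 5/9·-42 + 1/9·-8 + 1/3·22 = -16.89
C (Chance): 1/3·-7 + 1/3·-9 + 1/3·49 = 11
D (Player 1): max(5, 0, 32) = 32
Root (Player 2): min(-16.89, 11, 32) = -16.89

-16.89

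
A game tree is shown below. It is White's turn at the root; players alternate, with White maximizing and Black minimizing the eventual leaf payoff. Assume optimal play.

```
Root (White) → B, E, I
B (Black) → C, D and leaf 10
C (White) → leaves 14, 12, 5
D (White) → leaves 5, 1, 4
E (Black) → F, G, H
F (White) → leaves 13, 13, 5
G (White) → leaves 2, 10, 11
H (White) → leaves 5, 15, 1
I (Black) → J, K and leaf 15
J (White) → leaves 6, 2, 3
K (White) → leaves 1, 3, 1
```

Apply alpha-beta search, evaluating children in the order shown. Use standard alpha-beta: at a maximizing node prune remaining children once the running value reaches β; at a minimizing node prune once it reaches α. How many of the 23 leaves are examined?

C [α=-∞,β=+∞]: v=14
D [α=-∞,β=14]: v=5
B [α=-∞,β=+∞]: v=5
F [α=5,β=+∞]: v=13
G [α=5,β=13]: v=11
H [α=5,β=11]: v=15 after child 2 ≥ β → β-cutoff, skip 1
E [α=5,β=+∞]: v=11
J [α=11,β=+∞]: v=6
I [α=11,β=+∞]: v=6 after child 1 ≤ α → α-cutoff, skip 2
Root [α=-∞,β=+∞]: v=11
Leaves evaluated: 18 of 23.

18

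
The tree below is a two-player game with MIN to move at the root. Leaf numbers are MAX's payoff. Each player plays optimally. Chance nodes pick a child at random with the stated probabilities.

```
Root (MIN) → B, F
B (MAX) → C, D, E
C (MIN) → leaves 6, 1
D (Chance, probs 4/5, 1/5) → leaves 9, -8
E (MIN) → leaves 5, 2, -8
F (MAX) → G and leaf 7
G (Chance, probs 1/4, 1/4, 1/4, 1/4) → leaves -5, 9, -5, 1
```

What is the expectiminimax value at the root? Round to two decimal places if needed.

5.6

C (MIN): min(6, 1) = 1
D (Chance): 4/5·9 + 1/5·-8 = 5.6
E (MIN): min(5, 2, -8) = -8
B (MAX): max(1, 5.6, -8) = 5.6
G (Chance): 1/4·-5 + 1/4·9 + 1/4·-5 + 1/4·1 = 0
F (MAX): max(0, 7) = 7
Root (MIN): min(5.6, 7) = 5.6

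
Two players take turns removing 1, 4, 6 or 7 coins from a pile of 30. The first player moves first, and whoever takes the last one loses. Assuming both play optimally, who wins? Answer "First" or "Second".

First

W/L table (W = player to move can force a win):
i:   0  1  2  3  4  5  6  7  8  9 10 11 12 13 14 15 16 17 18 19 20 21 22 23 24 25 26 27 28 29 30
     W  L  W  L  W  W  L  W  W  W  W  L  W  W  L  W  L  W  W  L  W  W  W  W  L  W  W  L  W  L  W
Position 30 is W, so the first player wins.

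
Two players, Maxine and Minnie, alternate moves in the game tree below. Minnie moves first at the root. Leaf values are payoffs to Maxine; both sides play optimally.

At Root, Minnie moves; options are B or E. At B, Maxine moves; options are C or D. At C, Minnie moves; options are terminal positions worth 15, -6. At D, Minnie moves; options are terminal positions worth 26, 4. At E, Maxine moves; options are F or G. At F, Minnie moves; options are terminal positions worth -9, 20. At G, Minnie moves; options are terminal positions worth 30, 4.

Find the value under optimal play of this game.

C (Minnie): min(15, -6) = -6
D (Minnie): min(26, 4) = 4
B (Maxine): max(-6, 4) = 4
F (Minnie): min(-9, 20) = -9
G (Minnie): min(30, 4) = 4
E (Maxine): max(-9, 4) = 4
Root (Minnie): min(4, 4) = 4

4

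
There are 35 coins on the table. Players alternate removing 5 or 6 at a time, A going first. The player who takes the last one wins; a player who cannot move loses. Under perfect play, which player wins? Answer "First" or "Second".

Mark each pile size as W (mover wins) or L (mover loses):
i:   0  1  2  3  4  5  6  7  8  9 10 11 12 13 14 15 16 17 18 19 20 21 22 23 24 25 26 27 28 29 30 31 32 33 34 35
     L  L  L  L  L  W  W  W  W  W  W  L  L  L  L  L  W  W  W  W  W  W  L  L  L  L  L  W  W  W  W  W  W  L  L  L
Position 35 is L, so the second player wins.

Second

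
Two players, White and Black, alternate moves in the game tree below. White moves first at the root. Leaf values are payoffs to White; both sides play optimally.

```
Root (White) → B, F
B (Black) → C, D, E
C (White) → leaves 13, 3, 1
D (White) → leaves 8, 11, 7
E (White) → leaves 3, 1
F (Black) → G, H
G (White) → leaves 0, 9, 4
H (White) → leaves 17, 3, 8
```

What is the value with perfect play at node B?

C: max(13, 3, 1) = 13
D: max(8, 11, 7) = 11
E: max(3, 1) = 3
B: min(13, 11, 3) = 3

3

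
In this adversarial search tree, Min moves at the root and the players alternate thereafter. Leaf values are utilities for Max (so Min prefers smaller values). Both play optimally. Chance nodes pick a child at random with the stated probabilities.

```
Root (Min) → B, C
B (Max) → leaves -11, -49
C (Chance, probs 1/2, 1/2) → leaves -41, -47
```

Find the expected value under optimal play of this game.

-44

B (Max): max(-11, -49) = -11
C (Chance): 1/2·-41 + 1/2·-47 = -44
Root (Min): min(-11, -44) = -44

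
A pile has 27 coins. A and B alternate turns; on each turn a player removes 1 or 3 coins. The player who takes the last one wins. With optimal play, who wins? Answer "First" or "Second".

First

Mark each pile size as W (mover wins) or L (mover loses):
i:   0  1  2  3  4  5  6  7  8  9 10 11 12 13 14 15 16 17 18 19 20 21 22 23 24 25 26 27
     L  W  L  W  L  W  L  W  L  W  L  W  L  W  L  W  L  W  L  W  L  W  L  W  L  W  L  W
Position 27 is W, so the first player wins.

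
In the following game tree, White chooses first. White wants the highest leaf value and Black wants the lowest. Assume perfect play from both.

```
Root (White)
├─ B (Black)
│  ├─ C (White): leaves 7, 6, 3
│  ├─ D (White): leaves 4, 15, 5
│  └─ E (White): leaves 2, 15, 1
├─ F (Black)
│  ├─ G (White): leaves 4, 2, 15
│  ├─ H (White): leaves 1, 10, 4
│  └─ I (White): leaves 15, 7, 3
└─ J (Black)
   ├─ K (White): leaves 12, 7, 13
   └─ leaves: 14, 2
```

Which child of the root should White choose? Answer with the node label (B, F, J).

F

C (White): max(7, 6, 3) = 7
D (White): max(4, 15, 5) = 15
E (White): max(2, 15, 1) = 15
B (Black): min(7, 15, 15) = 7
G (White): max(4, 2, 15) = 15
H (White): max(1, 10, 4) = 10
I (White): max(15, 7, 3) = 15
F (Black): min(15, 10, 15) = 10
K (White): max(12, 7, 13) = 13
J (Black): min(13, 14, 2) = 2
Root (White): max(7, 10, 2) = 10
White picks the child with the highest value: F (value 10).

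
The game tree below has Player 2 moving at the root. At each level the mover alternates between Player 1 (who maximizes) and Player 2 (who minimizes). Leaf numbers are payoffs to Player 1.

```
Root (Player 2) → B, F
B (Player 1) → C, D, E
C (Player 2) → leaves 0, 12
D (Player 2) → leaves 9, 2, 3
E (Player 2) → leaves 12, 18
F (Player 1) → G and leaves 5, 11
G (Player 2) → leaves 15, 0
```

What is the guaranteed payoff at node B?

C: min(0, 12) = 0
D: min(9, 2, 3) = 2
E: min(12, 18) = 12
B: max(0, 2, 12) = 12

12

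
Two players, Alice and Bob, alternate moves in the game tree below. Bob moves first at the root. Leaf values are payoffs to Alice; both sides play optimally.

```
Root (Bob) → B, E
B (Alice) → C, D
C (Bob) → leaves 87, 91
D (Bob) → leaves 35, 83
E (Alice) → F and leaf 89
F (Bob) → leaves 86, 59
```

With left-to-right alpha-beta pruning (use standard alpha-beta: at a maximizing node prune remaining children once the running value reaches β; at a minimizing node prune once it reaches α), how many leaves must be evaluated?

6

C [α=-∞,β=+∞]: v=87
D [α=87,β=+∞]: v=35 after child 1 ≤ α → α-cutoff, skip 1
B [α=-∞,β=+∞]: v=87
F [α=-∞,β=87]: v=59
E [α=-∞,β=87]: v=89
Root [α=-∞,β=+∞]: v=87
Leaves evaluated: 6 of 7.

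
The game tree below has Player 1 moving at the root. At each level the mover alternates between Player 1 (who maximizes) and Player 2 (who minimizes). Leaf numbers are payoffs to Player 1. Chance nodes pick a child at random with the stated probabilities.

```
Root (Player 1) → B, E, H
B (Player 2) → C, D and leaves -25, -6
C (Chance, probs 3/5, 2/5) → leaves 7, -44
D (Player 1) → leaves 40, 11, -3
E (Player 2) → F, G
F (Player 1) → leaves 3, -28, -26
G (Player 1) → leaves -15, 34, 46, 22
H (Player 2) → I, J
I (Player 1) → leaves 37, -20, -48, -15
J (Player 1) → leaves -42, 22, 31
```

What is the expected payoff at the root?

C (Chance): 3/5·7 + 2/5·-44 = -13.4
D (Player 1): max(40, 11, -3) = 40
B (Player 2): min(-13.4, 40, -25, -6) = -25
F (Player 1): max(3, -28, -26) = 3
G (Player 1): max(-15, 34, 46, 22) = 46
E (Player 2): min(3, 46) = 3
I (Player 1): max(37, -20, -48, -15) = 37
J (Player 1): max(-42, 22, 31) = 31
H (Player 2): min(37, 31) = 31
Root (Player 1): max(-25, 3, 31) = 31

31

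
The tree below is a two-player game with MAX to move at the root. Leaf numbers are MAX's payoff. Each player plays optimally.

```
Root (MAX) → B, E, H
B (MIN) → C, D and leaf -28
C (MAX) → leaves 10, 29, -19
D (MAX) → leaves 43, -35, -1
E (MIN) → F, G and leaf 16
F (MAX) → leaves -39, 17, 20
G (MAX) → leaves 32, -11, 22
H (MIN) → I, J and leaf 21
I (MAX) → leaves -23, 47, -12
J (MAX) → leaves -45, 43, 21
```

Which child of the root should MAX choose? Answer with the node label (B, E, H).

C (MAX): max(10, 29, -19) = 29
D (MAX): max(43, -35, -1) = 43
B (MIN): min(29, 43, -28) = -28
F (MAX): max(-39, 17, 20) = 20
G (MAX): max(32, -11, 22) = 32
E (MIN): min(20, 32, 16) = 16
I (MAX): max(-23, 47, -12) = 47
J (MAX): max(-45, 43, 21) = 43
H (MIN): min(47, 43, 21) = 21
Root (MAX): max(-28, 16, 21) = 21
MAX picks the child with the highest value: H (value 21).

H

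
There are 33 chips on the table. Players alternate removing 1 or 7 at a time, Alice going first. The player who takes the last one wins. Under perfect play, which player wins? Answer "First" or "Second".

First

Positions where the player to move wins (W) vs loses (L):
i:   0  1  2  3  4  5  6  7  8  9 10 11 12 13 14 15 16 17 18 19 20 21 22 23 24 25 26 27 28 29 30 31 32 33
     L  W  L  W  L  W  L  W  L  W  L  W  L  W  L  W  L  W  L  W  L  W  L  W  L  W  L  W  L  W  L  W  L  W
Position 33 is W, so the first player wins.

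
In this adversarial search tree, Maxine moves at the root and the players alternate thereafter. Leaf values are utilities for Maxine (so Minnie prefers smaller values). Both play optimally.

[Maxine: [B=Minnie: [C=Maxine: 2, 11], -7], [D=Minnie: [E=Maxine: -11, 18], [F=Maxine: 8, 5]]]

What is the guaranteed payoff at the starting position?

8

C (Maxine): max(2, 11) = 11
B (Minnie): min(11, -7) = -7
E (Maxine): max(-11, 18) = 18
F (Maxine): max(8, 5) = 8
D (Minnie): min(18, 8) = 8
Root (Maxine): max(-7, 8) = 8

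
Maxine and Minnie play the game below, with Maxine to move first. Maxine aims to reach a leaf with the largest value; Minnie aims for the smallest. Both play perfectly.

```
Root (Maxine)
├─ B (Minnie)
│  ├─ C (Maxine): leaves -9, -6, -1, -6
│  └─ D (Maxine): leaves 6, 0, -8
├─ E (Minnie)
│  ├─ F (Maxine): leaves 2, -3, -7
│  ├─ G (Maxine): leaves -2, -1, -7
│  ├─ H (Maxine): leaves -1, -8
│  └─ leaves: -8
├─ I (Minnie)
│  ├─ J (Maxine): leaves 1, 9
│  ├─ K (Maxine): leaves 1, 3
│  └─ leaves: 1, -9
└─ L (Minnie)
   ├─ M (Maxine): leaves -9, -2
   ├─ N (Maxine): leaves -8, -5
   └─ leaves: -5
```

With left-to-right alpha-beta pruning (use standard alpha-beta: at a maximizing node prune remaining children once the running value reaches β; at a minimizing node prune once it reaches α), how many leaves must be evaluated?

19

C [α=-∞,β=+∞]: v=-1
D [α=-∞,β=-1]: v=6 after child 1 ≥ β → β-cutoff, skip 2
B [α=-∞,β=+∞]: v=-1
F [α=-1,β=+∞]: v=2
G [α=-1,β=2]: v=-1
E [α=-1,β=+∞]: v=-1 after child 2 ≤ α → α-cutoff, skip 2
J [α=-1,β=+∞]: v=9
K [α=-1,β=9]: v=3
I [α=-1,β=+∞]: v=-9
M [α=-1,β=+∞]: v=-2
L [α=-1,β=+∞]: v=-2 after child 1 ≤ α → α-cutoff, skip 2
Root [α=-∞,β=+∞]: v=-1
Leaves evaluated: 19 of 27.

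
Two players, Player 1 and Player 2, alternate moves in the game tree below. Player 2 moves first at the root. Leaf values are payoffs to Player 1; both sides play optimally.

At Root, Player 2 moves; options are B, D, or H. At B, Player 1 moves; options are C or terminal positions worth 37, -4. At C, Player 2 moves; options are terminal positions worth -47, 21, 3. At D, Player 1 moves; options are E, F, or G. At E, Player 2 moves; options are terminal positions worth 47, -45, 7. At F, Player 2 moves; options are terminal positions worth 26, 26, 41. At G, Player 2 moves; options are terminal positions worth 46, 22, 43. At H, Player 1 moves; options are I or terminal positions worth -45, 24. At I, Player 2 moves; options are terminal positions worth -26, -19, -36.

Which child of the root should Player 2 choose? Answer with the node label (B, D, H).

C (Player 2): min(-47, 21, 3) = -47
B (Player 1): max(-47, 37, -4) = 37
E (Player 2): min(47, -45, 7) = -45
F (Player 2): min(26, 26, 41) = 26
G (Player 2): min(46, 22, 43) = 22
D (Player 1): max(-45, 26, 22) = 26
I (Player 2): min(-26, -19, -36) = -36
H (Player 1): max(-36, -45, 24) = 24
Root (Player 2): min(37, 26, 24) = 24
Player 2 picks the child with the lowest value: H (value 24).

H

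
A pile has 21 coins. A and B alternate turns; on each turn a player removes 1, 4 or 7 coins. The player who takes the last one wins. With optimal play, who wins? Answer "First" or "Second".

Second

Positions where the player to move wins (W) vs loses (L):
i:   0  1  2  3  4  5  6  7  8  9 10 11 12 13 14 15 16 17 18 19 20 21
     L  W  L  W  W  L  W  W  L  W  L  W  W  L  W  W  L  W  L  W  W  L
Position 21 is L, so the second player wins.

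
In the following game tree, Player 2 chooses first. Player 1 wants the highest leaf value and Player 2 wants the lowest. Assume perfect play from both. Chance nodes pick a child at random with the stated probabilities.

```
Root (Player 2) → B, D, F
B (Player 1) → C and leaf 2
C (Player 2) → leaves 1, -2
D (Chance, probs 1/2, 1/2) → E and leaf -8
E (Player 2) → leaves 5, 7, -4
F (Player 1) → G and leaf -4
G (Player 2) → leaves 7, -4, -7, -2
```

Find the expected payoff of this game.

C (Player 2): min(1, -2) = -2
B (Player 1): max(-2, 2) = 2
E (Player 2): min(5, 7, -4) = -4
D (Chance): 1/2·-4 + 1/2·-8 = -6
G (Player 2): min(7, -4, -7, -2) = -7
F (Player 1): max(-7, -4) = -4
Root (Player 2): min(2, -6, -4) = -6

-6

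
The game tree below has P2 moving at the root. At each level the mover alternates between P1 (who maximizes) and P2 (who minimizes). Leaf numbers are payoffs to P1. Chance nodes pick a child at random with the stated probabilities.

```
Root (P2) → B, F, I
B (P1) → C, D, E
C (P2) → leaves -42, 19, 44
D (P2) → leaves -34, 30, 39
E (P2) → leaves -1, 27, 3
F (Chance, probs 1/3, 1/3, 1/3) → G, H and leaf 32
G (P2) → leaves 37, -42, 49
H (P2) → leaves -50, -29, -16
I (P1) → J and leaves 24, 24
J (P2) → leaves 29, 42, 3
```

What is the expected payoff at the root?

-20

C (P2): min(-42, 19, 44) = -42
D (P2): min(-34, 30, 39) = -34
E (P2): min(-1, 27, 3) = -1
B (P1): max(-42, -34, -1) = -1
G (P2): min(37, -42, 49) = -42
H (P2): min(-50, -29, -16) = -50
F (Chance): 1/3·-42 + 1/3·-50 + 1/3·32 = -20
J (P2): min(29, 42, 3) = 3
I (P1): max(3, 24, 24) = 24
Root (P2): min(-1, -20, 24) = -20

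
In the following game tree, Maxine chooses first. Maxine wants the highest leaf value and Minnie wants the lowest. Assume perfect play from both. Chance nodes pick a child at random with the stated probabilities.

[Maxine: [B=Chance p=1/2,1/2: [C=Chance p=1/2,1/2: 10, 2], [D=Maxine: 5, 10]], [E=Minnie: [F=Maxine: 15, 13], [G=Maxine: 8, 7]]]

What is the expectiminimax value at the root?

8

C (Chance): 1/2·10 + 1/2·2 = 6
D (Maxine): max(5, 10) = 10
B (Chance): 1/2·6 + 1/2·10 = 8
F (Maxine): max(15, 13) = 15
G (Maxine): max(8, 7) = 8
E (Minnie): min(15, 8) = 8
Root (Maxine): max(8, 8) = 8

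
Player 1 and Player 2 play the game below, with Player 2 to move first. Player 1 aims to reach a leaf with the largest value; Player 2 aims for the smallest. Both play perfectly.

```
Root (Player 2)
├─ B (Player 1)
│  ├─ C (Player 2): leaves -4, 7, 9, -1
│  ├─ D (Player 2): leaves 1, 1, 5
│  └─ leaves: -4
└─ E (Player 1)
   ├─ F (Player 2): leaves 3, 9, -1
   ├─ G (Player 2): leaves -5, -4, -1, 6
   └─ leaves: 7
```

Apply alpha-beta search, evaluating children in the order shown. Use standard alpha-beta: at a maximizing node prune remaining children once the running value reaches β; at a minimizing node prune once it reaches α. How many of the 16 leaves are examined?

C [α=-∞,β=+∞]: v=-4
D [α=-4,β=+∞]: v=1
B [α=-∞,β=+∞]: v=1
F [α=-∞,β=1]: v=-1
G [α=-1,β=1]: v=-5 after child 1 ≤ α → α-cutoff, skip 3
E [α=-∞,β=1]: v=7
Root [α=-∞,β=+∞]: v=1
Leaves evaluated: 13 of 16.

13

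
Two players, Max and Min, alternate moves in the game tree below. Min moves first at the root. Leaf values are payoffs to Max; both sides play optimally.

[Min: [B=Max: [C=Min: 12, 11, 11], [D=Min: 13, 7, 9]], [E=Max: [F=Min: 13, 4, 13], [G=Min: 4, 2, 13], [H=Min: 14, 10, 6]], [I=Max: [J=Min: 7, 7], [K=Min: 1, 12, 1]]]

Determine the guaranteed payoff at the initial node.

6

C (Min): min(12, 11, 11) = 11
D (Min): min(13, 7, 9) = 7
B (Max): max(11, 7) = 11
F (Min): min(13, 4, 13) = 4
G (Min): min(4, 2, 13) = 2
H (Min): min(14, 10, 6) = 6
E (Max): max(4, 2, 6) = 6
J (Min): min(7, 7) = 7
K (Min): min(1, 12, 1) = 1
I (Max): max(7, 1) = 7
Root (Min): min(11, 6, 7) = 6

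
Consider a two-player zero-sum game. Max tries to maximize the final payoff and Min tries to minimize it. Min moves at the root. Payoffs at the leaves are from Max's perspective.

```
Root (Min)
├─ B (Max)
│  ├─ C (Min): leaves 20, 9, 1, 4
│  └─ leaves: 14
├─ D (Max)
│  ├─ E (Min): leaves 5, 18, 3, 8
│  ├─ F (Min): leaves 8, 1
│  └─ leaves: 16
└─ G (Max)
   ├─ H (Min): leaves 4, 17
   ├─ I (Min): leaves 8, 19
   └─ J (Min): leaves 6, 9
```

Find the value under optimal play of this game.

C (Min): min(20, 9, 1, 4) = 1
B (Max): max(1, 14) = 14
E (Min): min(5, 18, 3, 8) = 3
F (Min): min(8, 1) = 1
D (Max): max(3, 1, 16) = 16
H (Min): min(4, 17) = 4
I (Min): min(8, 19) = 8
J (Min): min(6, 9) = 6
G (Max): max(4, 8, 6) = 8
Root (Min): min(14, 16, 8) = 8

8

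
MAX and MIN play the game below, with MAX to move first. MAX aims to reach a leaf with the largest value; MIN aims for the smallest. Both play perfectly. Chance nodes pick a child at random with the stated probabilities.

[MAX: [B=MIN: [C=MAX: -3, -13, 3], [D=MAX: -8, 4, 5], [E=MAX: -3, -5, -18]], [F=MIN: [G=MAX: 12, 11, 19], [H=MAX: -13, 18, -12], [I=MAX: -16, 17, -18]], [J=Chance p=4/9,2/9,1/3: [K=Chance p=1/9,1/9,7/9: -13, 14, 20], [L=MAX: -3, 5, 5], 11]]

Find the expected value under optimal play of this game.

17

C (MAX): max(-3, -13, 3) = 3
D (MAX): max(-8, 4, 5) = 5
E (MAX): max(-3, -5, -18) = -3
B (MIN): min(3, 5, -3) = -3
G (MAX): max(12, 11, 19) = 19
H (MAX): max(-13, 18, -12) = 18
I (MAX): max(-16, 17, -18) = 17
F (MIN): min(19, 18, 17) = 17
K (Chance): 1/9·-13 + 1/9·14 + 7/9·20 = 15.67
L (MAX): max(-3, 5, 5) = 5
J (Chance): 4/9·15.67 + 2/9·5 + 1/3·11 = 11.74
Root (MAX): max(-3, 17, 11.74) = 17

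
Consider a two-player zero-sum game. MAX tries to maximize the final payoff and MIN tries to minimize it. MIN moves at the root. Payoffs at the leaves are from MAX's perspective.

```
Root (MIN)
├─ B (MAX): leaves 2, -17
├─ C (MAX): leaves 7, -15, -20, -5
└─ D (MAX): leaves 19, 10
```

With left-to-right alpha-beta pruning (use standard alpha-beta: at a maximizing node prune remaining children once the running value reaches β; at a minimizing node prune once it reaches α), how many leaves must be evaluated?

B [α=-∞,β=+∞]: v=2
C [α=-∞,β=2]: v=7 after child 1 ≥ β → β-cutoff, skip 3
D [α=-∞,β=2]: v=19 after child 1 ≥ β → β-cutoff, skip 1
Root [α=-∞,β=+∞]: v=2
Leaves evaluated: 4 of 8.

4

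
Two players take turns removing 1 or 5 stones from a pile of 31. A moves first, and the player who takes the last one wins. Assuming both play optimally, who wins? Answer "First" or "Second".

First

W/L table (W = player to move can force a win):
i:   0  1  2  3  4  5  6  7  8  9 10 11 12 13 14 15 16 17 18 19 20 21 22 23 24 25 26 27 28 29 30 31
     L  W  L  W  L  W  L  W  L  W  L  W  L  W  L  W  L  W  L  W  L  W  L  W  L  W  L  W  L  W  L  W
Position 31 is W, so the first player wins.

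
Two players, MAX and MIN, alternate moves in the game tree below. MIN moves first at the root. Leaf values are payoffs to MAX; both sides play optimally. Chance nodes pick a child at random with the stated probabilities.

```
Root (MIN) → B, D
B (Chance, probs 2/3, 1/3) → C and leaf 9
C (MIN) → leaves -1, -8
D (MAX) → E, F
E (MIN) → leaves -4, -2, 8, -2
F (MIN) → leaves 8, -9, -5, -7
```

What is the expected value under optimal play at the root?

-4

C (MIN): min(-1, -8) = -8
B (Chance): 2/3·-8 + 1/3·9 = -2.33
E (MIN): min(-4, -2, 8, -2) = -4
F (MIN): min(8, -9, -5, -7) = -9
D (MAX): max(-4, -9) = -4
Root (MIN): min(-2.33, -4) = -4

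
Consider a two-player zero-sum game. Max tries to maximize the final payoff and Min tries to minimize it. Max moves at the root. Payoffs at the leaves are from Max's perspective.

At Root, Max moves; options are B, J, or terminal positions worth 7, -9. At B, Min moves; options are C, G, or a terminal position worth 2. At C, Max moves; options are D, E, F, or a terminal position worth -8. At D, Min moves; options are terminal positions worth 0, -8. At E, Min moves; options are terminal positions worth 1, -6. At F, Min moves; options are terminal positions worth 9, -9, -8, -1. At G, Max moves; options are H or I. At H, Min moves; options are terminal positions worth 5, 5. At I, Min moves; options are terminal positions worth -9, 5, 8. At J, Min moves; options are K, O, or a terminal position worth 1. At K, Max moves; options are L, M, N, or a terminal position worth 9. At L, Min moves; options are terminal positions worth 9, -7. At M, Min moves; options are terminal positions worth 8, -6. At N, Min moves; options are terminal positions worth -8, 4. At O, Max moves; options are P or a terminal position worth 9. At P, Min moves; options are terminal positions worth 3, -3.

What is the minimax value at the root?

D (Min): min(0, -8) = -8
E (Min): min(1, -6) = -6
F (Min): min(9, -9, -8, -1) = -9
C (Max): max(-8, -6, -9, -8) = -6
H (Min): min(5, 5) = 5
I (Min): min(-9, 5, 8) = -9
G (Max): max(5, -9) = 5
B (Min): min(-6, 5, 2) = -6
L (Min): min(9, -7) = -7
M (Min): min(8, -6) = -6
N (Min): min(-8, 4) = -8
K (Max): max(-7, -6, -8, 9) = 9
P (Min): min(3, -3) = -3
O (Max): max(-3, 9) = 9
J (Min): min(9, 9, 1) = 1
Root (Max): max(-6, 1, 7, -9) = 7

7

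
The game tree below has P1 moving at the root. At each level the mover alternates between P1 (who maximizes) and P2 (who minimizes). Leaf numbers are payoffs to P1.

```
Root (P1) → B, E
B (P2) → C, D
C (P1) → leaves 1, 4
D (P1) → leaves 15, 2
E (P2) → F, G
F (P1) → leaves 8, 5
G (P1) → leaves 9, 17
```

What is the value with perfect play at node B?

4

C: max(1, 4) = 4
D: max(15, 2) = 15
B: min(4, 15) = 4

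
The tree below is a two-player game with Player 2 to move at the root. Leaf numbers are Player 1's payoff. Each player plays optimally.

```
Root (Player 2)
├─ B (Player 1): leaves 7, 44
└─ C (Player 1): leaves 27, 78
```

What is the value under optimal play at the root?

B (Player 1): max(7, 44) = 44
C (Player 1): max(27, 78) = 78
Root (Player 2): min(44, 78) = 44

44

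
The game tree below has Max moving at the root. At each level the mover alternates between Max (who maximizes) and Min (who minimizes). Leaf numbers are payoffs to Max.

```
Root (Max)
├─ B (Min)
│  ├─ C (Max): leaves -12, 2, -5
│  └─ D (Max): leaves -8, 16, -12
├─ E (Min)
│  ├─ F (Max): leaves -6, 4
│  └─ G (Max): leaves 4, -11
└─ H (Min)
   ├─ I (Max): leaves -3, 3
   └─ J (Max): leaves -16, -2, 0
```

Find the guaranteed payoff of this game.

C (Max): max(-12, 2, -5) = 2
D (Max): max(-8, 16, -12) = 16
B (Min): min(2, 16) = 2
F (Max): max(-6, 4) = 4
G (Max): max(4, -11) = 4
E (Min): min(4, 4) = 4
I (Max): max(-3, 3) = 3
J (Max): max(-16, -2, 0) = 0
H (Min): min(3, 0) = 0
Root (Max): max(2, 4, 0) = 4

4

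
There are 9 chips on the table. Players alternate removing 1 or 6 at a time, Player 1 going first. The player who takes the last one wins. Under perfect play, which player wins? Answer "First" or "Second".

i:   0  1  2  3  4  5  6  7  8  9
     L  W  L  W  L  W  W  L  W  L
Position 9 is L, so the second player wins.

Second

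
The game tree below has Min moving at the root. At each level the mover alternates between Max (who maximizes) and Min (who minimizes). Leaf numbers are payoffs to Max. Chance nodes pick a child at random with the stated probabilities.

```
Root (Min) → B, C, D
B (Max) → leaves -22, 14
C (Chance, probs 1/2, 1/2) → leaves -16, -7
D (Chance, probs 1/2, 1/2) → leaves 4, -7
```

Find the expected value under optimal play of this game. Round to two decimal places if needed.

B (Max): max(-22, 14) = 14
C (Chance): 1/2·-16 + 1/2·-7 = -11.5
D (Chance): 1/2·4 + 1/2·-7 = -1.5
Root (Min): min(14, -11.5, -1.5) = -11.5

-11.5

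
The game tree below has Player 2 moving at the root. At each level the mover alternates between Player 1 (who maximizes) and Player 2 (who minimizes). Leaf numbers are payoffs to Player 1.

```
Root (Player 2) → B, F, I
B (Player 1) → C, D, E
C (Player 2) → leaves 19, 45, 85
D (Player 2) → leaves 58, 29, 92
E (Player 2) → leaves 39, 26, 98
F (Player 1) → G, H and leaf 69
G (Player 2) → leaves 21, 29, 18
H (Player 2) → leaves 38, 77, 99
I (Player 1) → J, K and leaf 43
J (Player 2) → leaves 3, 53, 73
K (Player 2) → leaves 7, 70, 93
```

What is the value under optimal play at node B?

C: min(19, 45, 85) = 19
D: min(58, 29, 92) = 29
E: min(39, 26, 98) = 26
B: max(19, 29, 26) = 29

29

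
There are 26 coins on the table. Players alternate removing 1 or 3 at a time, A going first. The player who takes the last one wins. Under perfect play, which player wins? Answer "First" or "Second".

Positions where the player to move wins (W) vs loses (L):
i:   0  1  2  3  4  5  6  7  8  9 10 11 12 13 14 15 16 17 18 19 20 21 22 23 24 25 26
     L  W  L  W  L  W  L  W  L  W  L  W  L  W  L  W  L  W  L  W  L  W  L  W  L  W  L
Position 26 is L, so the second player wins.

Second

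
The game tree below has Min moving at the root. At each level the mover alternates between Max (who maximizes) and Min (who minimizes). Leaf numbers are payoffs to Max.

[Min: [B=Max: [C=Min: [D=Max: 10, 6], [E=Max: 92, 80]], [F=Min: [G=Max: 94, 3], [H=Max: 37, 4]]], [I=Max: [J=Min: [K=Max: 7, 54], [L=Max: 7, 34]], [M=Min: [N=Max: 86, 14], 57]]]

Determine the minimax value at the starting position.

D (Max): max(10, 6) = 10
E (Max): max(92, 80) = 92
C (Min): min(10, 92) = 10
G (Max): max(94, 3) = 94
H (Max): max(37, 4) = 37
F (Min): min(94, 37) = 37
B (Max): max(10, 37) = 37
K (Max): max(7, 54) = 54
L (Max): max(7, 34) = 34
J (Min): min(54, 34) = 34
N (Max): max(86, 14) = 86
M (Min): min(86, 57) = 57
I (Max): max(34, 57) = 57
Root (Min): min(37, 57) = 37

37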